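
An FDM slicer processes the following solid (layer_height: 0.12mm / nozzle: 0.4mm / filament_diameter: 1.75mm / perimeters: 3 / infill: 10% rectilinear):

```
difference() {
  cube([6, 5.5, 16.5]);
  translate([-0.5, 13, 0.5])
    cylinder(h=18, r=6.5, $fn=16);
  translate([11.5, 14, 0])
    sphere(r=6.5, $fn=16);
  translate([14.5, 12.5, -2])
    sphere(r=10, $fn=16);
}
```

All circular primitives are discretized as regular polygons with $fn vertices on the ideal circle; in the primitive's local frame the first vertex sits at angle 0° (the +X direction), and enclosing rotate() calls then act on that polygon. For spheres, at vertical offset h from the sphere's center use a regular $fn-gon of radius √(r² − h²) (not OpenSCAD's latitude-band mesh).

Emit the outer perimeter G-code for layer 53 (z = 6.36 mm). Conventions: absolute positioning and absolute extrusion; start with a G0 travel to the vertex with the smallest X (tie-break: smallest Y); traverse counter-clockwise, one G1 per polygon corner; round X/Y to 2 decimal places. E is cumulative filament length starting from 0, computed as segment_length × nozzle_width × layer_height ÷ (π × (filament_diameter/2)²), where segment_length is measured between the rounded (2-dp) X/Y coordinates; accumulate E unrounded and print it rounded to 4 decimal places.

At z = 6.36 mm: the 6×5.5 cube contributes its full rectangle; the cylinder at (-0.5, 13): section is a regular 16-gon, circumradius r=6.5; the r=6.5 sphere at (11.5, 14) contributes a regular 16-gon of circumradius √(6.5²−6.36²) = 1.342; the r=10 sphere at (14.5, 12.5) slices to a regular 16-gon of circumradius 5.487 (√(r²−h²) with h=8.36 from center); Taking the first minus the rest: starting from the 6×5.5 cube, the r=6.5 cylinder at (-0.5, 13) misses the remaining region (no effect); the r=6.5 sphere at (11.5, 14) misses the remaining region (no effect); the r=10 sphere at (14.5, 12.5) misses the remaining region (no effect) — 1 connected region. The outline is a single polygon with 4 vertices. Extrusion per mm of travel: 0.4 × 0.12 / (π × 0.875²) = 0.019956. Accumulating E over each segment gives final E = 0.4590.

G0 X0.00 Y0.00 Z6.36
G1 X6.00 Y0.00 E0.1197
G1 X6.00 Y5.50 E0.2295
G1 X0.00 Y5.50 E0.3492
G1 X0.00 Y0.00 E0.4590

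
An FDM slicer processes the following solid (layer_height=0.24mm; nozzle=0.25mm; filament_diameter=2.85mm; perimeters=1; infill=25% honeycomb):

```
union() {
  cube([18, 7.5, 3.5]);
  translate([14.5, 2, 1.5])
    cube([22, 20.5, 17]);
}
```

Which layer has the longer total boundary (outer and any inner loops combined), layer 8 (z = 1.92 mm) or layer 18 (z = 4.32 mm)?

layer 8 (z = 1.92 mm)

Layer 8 (z = 1.92): the 18×7.5 cube contributes its full rectangle (perimeter 51.00 mm); the 22×20.5 cube at (14.5, 2) contributes its full rectangle (perimeter 85.00 mm); Merging all regions: the regions partially overlap (shared area 19.25 mm²), so the edge portions inside another operand are dropped and the merged outline is re-measured after clipping — boundary = 118.00 mm. So its perimeter = 118.00 mm. Layer 18 (z = 4.32): the cube is not intersected at this z (z outside [0, 3.5]); the cube at (14.5, 2) is present — its section is the full 22×20.5 rectangle (perimeter 85.00 mm); Taking the union: only the 22×20.5 cube at (14.5, 2) is present, so the union is just that shape — boundary = 85.00 mm. So its perimeter = 85.00 mm. Layer 8 is larger (118.00 vs 85.00 mm).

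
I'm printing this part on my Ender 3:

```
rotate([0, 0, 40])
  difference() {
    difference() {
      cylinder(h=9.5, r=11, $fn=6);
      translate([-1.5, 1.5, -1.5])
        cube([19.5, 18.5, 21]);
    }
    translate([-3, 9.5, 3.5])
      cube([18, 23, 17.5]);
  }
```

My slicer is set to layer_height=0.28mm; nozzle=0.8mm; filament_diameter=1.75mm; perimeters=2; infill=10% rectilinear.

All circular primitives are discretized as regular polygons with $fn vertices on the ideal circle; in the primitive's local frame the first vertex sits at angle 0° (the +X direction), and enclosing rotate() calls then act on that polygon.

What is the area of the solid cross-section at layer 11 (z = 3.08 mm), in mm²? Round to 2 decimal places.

239.59 mm²

At z = 3.08 mm: the r=11 cylinder contributes a regular 6-gon of circumradius 11 (area = (6/2)·11.000²·sin(360°/6) = 314.37 mm²); the cube at (-1.5, 1.5) is present — its section is the full 19.5×18.5 rectangle (area 360.75 mm²); Subtracting the remaining from the first: starting from the r=11 cylinder (314.37 mm²), the 19.5×18.5 cube at (-1.5, 1.5) partially overlaps it — only the 74.78 mm² overlap (of its 360.75 mm²) is removed, clipping the outline — area = 239.59 mm²; the cube at (-3, 9.5) is absent (z outside [3.5, 21]); Taking the first minus the rest: none of the subtracted shapes is present at this height, so the result so far is unchanged — area = 239.59 mm²; (whole slice rotated 40° about Z — lengths, areas and connectivity unchanged). Overall, the cross-section is a single solid region. Net area = 239.59 mm².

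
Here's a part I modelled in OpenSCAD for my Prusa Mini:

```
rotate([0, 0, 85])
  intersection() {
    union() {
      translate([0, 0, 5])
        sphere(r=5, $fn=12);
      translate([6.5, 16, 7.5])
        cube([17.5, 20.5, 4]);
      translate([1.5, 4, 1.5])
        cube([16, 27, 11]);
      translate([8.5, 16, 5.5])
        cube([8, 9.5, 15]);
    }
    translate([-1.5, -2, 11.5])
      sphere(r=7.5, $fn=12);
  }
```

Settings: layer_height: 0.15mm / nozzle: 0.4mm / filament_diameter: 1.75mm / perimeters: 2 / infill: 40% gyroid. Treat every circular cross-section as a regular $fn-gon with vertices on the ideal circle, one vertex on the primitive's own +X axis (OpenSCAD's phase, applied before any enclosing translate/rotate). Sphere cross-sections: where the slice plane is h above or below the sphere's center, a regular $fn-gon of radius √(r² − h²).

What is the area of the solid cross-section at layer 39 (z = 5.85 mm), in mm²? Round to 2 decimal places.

49.09 mm²

At z = 5.85 mm: the sphere: section is a regular 12-gon, circumradius = √(r²−h²) = √(5²−0.85²) = 4.927 (area = (12/2)·4.927²·sin(360°/12) = 72.83 mm²); the cube at (6.5, 16) is absent (z outside [7.5, 11.5]); the 16×27 cube at (1.5, 4) contributes its full rectangle (area 432.00 mm²); the cube at (8.5, 16) is present — its section is the full 8×9.5 rectangle (area 76.00 mm²); Merging all regions: the regions partially overlap — summed areas 580.83 mm² minus the doubly-counted overlap 76.42 mm² gives 504.42 mm² — area = 504.42 mm²; the r=7.5 sphere at (-1.5, -2) contributes a regular 12-gon of circumradius √(7.5²−5.65²) = 4.932 (area = (12/2)·4.932²·sin(360°/12) = 72.98 mm²); Taking the intersection: the r=7.5 sphere at (-1.5, -2) partially overlaps the result so far; clipping to the common part keeps 49.09 mm² — area = 49.09 mm²; (rotated 85° about Z; rotation is an isometry so areas/perimeters/island counts are preserved). Overall, the cross-section is a single solid region. Net area = 49.09 mm².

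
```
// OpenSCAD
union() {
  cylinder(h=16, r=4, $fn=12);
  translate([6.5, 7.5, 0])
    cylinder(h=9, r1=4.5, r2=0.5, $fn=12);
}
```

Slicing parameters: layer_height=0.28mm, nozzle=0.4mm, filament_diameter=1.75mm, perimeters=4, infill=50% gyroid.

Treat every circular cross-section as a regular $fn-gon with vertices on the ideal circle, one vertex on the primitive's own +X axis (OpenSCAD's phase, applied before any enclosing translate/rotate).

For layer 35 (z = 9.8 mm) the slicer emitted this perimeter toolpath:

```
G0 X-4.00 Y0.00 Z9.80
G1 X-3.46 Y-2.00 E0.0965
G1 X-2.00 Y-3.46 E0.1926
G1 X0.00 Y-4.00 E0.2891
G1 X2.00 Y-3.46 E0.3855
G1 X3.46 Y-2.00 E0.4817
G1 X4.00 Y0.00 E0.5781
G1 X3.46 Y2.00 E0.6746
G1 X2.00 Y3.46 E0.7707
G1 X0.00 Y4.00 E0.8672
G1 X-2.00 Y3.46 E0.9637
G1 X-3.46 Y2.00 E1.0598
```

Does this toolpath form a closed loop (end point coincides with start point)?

Start point (G0): (-4.00, 0.00). End point (last G1): the path does not return to the start — open.

no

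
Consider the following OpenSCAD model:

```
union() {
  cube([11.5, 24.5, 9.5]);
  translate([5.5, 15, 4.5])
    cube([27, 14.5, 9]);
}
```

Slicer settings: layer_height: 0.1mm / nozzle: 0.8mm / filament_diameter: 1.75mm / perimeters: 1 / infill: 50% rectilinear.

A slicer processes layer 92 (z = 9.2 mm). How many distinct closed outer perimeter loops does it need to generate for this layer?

At z = 9.2 mm: the cube is present — its section is the full 11.5×24.5 rectangle; the 27×14.5 cube at (5.5, 15) contributes its full rectangle; Combining (union): the regions partially overlap (shared area 57.00 mm²), so overlapping operands fuse into one piece — 1 connected region. The result has 1 disconnected region.

1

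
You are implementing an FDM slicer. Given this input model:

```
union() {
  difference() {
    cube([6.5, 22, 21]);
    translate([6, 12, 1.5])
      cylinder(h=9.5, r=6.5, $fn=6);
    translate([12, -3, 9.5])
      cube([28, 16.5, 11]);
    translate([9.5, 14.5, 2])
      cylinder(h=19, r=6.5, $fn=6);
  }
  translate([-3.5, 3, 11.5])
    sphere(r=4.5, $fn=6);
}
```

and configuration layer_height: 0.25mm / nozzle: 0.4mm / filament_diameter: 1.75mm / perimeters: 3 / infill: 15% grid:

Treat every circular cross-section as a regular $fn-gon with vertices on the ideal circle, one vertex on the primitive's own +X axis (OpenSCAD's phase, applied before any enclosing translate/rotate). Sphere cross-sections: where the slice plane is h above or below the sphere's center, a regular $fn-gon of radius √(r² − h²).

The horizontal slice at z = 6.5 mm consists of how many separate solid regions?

At z = 6.5 mm: the cube is present — its section is the full 6.5×22 rectangle; the r=6.5 cylinder at (6, 12) gives a regular 6-gon of circumradius 6.5 (constant along its height); the cube at (12, -3) is not intersected at this z (z outside [9.5, 20.5]); the r=6.5 cylinder at (9.5, 14.5) gives a regular 6-gon of circumradius 6.5 (constant along its height); After the difference (first − rest): starting from the 6.5×22 cube, the r=6.5 cylinder at (6, 12) partially overlaps it — only the 60.08 mm² overlap (of its 109.77 mm²) is removed, clipping the outline; the r=6.5 cylinder at (9.5, 14.5) partially overlaps it — only the 2.43 mm² overlap (of its 109.77 mm²) is removed, clipping the outline — 2 connected regions; the sphere at (-3.5, 3) does not reach this height (|z−center|=5.000 > r=4.5); Taking the union: only the result so far is present, so the union is just that shape — 2 connected regions. The result has 2 disconnected regions.

2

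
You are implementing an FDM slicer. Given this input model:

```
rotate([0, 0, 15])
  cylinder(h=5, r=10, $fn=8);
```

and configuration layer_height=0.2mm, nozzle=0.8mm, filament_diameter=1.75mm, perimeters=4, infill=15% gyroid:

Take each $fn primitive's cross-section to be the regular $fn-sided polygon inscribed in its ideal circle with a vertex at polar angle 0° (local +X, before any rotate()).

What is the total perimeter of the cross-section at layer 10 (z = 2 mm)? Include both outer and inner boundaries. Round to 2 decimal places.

61.23 mm

At z = 2 mm: the cylinder: section is a regular 8-gon, circumradius r=10 (perimeter = 2·8·10.000·sin(180°/8) = 61.23 mm); (whole slice rotated 15° about Z — lengths, areas and connectivity unchanged). Overall, the cross-section is a single solid region. Total boundary length (outer) = 61.23 mm.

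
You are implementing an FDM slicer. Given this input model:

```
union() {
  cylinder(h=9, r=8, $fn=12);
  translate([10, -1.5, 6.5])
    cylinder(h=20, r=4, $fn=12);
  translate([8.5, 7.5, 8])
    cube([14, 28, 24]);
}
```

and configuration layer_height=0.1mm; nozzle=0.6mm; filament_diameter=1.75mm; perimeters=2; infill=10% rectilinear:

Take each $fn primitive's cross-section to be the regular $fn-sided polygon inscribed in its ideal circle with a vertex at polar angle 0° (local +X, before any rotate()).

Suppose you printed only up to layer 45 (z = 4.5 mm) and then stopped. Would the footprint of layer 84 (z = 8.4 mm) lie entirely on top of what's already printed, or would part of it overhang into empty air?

Compare the two slices. At z = 4.5: the cylinder: section is a regular 12-gon, circumradius r=8 (area = (12/2)·8.000²·sin(360°/12) = 192.00 mm²); the cylinder at (10, -1.5) does not reach this height (z outside [6.5, 26.5]); the cube at (8.5, 7.5) does not reach this height (z outside [8, 32]); Taking the union: only the r=8 cylinder is present, so the union is just that shape — area = 192.00 mm². At z = 8.4: the r=8 cylinder contributes a regular 12-gon of circumradius 8 (area = (12/2)·8.000²·sin(360°/12) = 192.00 mm²); the cylinder at (10, -1.5): section is a regular 12-gon, circumradius r=4 (area = (12/2)·4.000²·sin(360°/12) = 48.00 mm²); the cube at (8.5, 7.5) is present — its section is the full 14×28 rectangle (area 392.00 mm²); Taking the union: the regions partially overlap — summed areas 632.00 mm² minus the doubly-counted overlap 6.06 mm² gives 625.94 mm² — area = 625.94 mm². Checking containment: at z = 8.4 the cross-section extends beyond the z = 4.5 cross-section by about 433.94 mm².

part overhangs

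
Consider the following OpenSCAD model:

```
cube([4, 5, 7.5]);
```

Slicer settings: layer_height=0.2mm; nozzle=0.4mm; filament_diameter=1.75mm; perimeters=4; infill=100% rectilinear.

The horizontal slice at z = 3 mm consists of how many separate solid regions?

1

At z = 3 mm: the 4×5 cube contributes its full rectangle. The result has 1 disconnected region.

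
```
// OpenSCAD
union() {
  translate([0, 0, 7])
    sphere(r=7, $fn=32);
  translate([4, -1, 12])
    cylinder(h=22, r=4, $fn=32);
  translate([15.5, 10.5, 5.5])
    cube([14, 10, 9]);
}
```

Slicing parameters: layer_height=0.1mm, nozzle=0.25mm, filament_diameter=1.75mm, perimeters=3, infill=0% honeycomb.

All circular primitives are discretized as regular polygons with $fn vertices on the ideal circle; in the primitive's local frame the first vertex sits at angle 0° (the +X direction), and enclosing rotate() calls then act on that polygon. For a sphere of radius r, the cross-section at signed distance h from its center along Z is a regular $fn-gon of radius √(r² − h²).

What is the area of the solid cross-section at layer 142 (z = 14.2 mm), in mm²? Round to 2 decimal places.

189.94 mm²

At z = 14.2 mm: the sphere is not intersected at this z (|z−center|=7.200 > r=7); the cylinder at (4, -1): section is a regular 32-gon, circumradius r=4 (area = (32/2)·4.000²·sin(360°/32) = 49.94 mm²); the 14×10 cube at (15.5, 10.5) contributes its full rectangle (area 140.00 mm²); Merging all regions: the 2 present regions are separate (no shared area or edge), so areas and boundary lengths simply add and each stays a separate island — area = 189.94 mm². Overall, the cross-section has 2 separate islands. Net area = 189.94 mm².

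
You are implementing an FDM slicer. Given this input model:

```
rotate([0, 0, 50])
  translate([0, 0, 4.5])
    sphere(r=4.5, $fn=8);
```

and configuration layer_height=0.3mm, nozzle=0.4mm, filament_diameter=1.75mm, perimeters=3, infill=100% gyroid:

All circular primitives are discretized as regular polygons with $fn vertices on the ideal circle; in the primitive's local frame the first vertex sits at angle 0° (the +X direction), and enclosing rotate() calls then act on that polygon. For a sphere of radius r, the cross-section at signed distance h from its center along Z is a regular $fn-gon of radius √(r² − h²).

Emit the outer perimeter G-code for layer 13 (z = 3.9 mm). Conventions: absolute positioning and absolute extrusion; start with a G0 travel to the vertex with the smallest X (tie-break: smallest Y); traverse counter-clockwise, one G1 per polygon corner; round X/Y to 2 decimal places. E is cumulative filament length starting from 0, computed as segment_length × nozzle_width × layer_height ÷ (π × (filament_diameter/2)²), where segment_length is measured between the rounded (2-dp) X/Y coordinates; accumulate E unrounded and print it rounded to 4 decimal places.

G0 X-4.44 Y-0.39 Z3.90
G1 X-2.87 Y-3.42 E0.1703
G1 X0.39 Y-4.44 E0.3407
G1 X3.42 Y-2.87 E0.5109
G1 X4.44 Y0.39 E0.6813
G1 X2.87 Y3.42 E0.8516
G1 X-0.39 Y4.44 E1.0220
G1 X-3.42 Y2.87 E1.1923
G1 X-4.44 Y-0.39 E1.3627

At z = 3.9 mm: the sphere: section is a regular 8-gon, circumradius = √(r²−h²) = √(4.5²−0.6²) = 4.460; (rotated 50° about Z; rotation is an isometry so areas/perimeters/island counts are preserved). The outline is a single polygon with 8 vertices. Extrusion per mm of travel: 0.4 × 0.3 / (π × 0.875²) = 0.049890. Accumulating E over each segment gives final E = 1.3627.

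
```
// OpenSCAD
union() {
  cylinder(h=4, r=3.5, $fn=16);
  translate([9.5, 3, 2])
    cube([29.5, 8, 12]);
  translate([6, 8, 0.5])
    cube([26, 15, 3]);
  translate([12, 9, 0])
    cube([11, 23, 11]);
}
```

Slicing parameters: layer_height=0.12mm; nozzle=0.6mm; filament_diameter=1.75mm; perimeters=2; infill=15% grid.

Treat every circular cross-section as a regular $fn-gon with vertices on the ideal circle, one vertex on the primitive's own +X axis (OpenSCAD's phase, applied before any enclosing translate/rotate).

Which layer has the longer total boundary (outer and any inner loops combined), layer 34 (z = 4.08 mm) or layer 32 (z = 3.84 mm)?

Layer 34 (z = 4.08): the cylinder is not intersected at this z (z outside [0, 4]); the cube at (9.5, 3) (footprint 29.5×8) is included at this height (perimeter 75.00 mm); the cube at (6, 8) is absent (z outside [0.5, 3.5]); the 11×23 cube at (12, 9) contributes its full rectangle (perimeter 68.00 mm); Taking the union: the regions partially overlap (shared area 22.00 mm²), so the edge portions inside another operand are dropped and the merged outline is re-measured after clipping — boundary = 117.00 mm. So its perimeter = 117.00 mm. Layer 32 (z = 3.84): the r=3.5 cylinder gives a regular 16-gon of circumradius 3.5 (constant along its height) (perimeter = 2·16·3.500·sin(180°/16) = 21.85 mm); the cube at (9.5, 3) (footprint 29.5×8) is included at this height (perimeter 75.00 mm); the cube at (6, 8) is not intersected at this z (z outside [0.5, 3.5]); the cube at (12, 9) is present — its section is the full 11×23 rectangle (perimeter 68.00 mm); Merging all regions: the regions partially overlap (shared area 22.00 mm²), so the edge portions inside another operand are dropped and the merged outline is re-measured after clipping — boundary = 138.85 mm. So its perimeter = 138.85 mm. Layer 32 is larger (138.85 vs 117.00 mm).

layer 32 (z = 3.84 mm)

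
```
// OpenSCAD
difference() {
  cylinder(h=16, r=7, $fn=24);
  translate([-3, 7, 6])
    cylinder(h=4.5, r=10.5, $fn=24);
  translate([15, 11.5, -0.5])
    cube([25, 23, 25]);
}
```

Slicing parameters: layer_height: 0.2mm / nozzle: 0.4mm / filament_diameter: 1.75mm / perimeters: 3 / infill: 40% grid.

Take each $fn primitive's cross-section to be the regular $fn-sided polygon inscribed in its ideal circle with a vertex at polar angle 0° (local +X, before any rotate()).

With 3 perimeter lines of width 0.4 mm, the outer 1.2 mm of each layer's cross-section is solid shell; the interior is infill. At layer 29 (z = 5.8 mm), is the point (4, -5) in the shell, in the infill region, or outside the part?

At z = 5.8 mm: the cylinder: section is a regular 24-gon, circumradius r=7; the cylinder at (-3, 7) is absent (z outside [6, 10.5]); the cube at (15, 11.5) (footprint 25×23) is included at this height; Taking the first minus the rest: starting from the r=7 cylinder, the 25×23 cube at (15, 11.5) misses the remaining region (no effect) — 1 connected region. Overall, the cross-section is a single solid region. The nearest boundary edge runs (4.95, -4.95)→(3.50, -6.06); distance from the point to it = 0.54 mm. The point is inside the cross-section, 0.54 mm from the nearest boundary — within the 1.2 mm shell band (3 × 0.4).

shell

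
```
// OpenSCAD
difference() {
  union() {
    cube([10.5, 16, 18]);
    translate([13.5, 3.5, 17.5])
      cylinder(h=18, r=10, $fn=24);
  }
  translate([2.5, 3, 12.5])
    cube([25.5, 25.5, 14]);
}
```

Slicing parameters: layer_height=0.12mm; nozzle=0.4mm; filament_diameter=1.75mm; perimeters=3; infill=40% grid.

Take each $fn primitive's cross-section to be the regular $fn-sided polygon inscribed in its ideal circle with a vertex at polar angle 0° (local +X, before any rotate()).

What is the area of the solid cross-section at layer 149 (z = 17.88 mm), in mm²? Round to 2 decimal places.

At z = 17.88 mm: the cube (footprint 10.5×16) is included at this height (area 168.00 mm²); the r=10 cylinder at (13.5, 3.5) contributes a regular 24-gon of circumradius 10 (area = (24/2)·10.000²·sin(360°/24) = 310.58 mm²); Taking the union: the regions partially overlap — summed areas 478.58 mm² minus the doubly-counted overlap 71.84 mm² gives 406.74 mm² — area = 406.74 mm²; the 25.5×25.5 cube at (2.5, 3) contributes its full rectangle (area 650.25 mm²); Subtracting the remaining from the first: starting from that combined region (406.74 mm²), the 25.5×25.5 cube at (2.5, 3) partially overlaps it — only the 217.51 mm² overlap (of its 650.25 mm²) is removed, clipping the outline — area = 189.23 mm². Overall, the cross-section is a single solid region. Net area = 189.23 mm².

189.23 mm²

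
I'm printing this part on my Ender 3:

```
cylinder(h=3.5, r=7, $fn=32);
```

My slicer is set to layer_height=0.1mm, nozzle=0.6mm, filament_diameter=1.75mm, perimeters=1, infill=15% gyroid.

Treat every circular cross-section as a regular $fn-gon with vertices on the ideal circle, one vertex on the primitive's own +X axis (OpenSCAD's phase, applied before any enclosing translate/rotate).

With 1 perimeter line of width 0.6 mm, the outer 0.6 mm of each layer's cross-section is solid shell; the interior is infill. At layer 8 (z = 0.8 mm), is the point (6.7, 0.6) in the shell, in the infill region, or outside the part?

At z = 0.8 mm: the r=7 cylinder gives a regular 32-gon of circumradius 7 (constant along its height). Overall, the cross-section is a single solid region. The nearest boundary edge runs (7.00, 0.00)→(6.87, 1.37); distance from the point to it = 0.24 mm. The point is inside the cross-section, 0.24 mm from the nearest boundary — within the 0.6 mm shell band (1 × 0.6).

shell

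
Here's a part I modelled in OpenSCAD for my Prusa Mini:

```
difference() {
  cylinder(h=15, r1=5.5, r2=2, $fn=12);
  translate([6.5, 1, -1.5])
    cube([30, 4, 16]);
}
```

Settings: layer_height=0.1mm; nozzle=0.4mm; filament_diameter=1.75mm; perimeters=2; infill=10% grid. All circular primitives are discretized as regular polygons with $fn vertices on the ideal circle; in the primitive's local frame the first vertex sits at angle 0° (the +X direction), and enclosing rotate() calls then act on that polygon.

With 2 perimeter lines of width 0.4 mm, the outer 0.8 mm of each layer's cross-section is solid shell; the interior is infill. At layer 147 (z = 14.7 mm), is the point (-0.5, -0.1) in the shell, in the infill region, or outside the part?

infill

At z = 14.7 mm: the cone contributes a regular 12-gon of circumradius 2.070 (interpolated between r1=5.5 and r2=2 at t=0.980); the cube at (6.5, 1) is not intersected at this z (z outside [-1.5, 14.5]); After the difference (first − rest): none of the subtracted shapes is present at this height, so the cone is unchanged — 1 connected region. Overall, the cross-section is a single solid region. The nearest boundary edge runs (-2.07, 0.00)→(-1.79, -1.03); distance from the point to it = 1.49 mm. The point is inside the cross-section and 1.49 mm from the nearest boundary — more than the 0.8 mm shell width (2 × 0.4), so it's in the infill interior.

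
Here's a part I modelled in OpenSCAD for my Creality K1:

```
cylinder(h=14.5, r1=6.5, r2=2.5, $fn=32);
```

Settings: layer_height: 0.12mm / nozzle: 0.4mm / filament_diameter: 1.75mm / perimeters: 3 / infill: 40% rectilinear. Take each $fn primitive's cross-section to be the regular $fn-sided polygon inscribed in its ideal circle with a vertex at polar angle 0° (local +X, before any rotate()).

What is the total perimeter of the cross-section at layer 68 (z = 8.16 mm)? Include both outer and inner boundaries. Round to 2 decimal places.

At z = 8.16 mm: the cone contributes a regular 32-gon of circumradius 4.249 (interpolated between r1=6.5 and r2=2.5 at t=0.563) (perimeter = 2·32·4.249·sin(180°/32) = 26.65 mm). Overall, the cross-section is a single solid region. Total boundary length (outer) = 26.65 mm.

26.65 mm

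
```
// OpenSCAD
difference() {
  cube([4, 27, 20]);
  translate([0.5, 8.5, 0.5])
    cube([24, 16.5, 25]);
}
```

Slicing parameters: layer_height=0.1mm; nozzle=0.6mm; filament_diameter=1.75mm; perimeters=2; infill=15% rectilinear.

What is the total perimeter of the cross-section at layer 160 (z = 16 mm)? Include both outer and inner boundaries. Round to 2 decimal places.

69.00 mm

At z = 16 mm: the 4×27 cube contributes its full rectangle (perimeter 62.00 mm); the cube at (0.5, 8.5) (footprint 24×16.5) is included at this height (perimeter 81.00 mm); After the difference (first − rest): starting from the 4×27 cube, the 24×16.5 cube at (0.5, 8.5) partially overlaps it — only the 57.75 mm² overlap (of its 396.00 mm²) is removed, clipping the outline — boundary = 69.00 mm. Overall, the cross-section is a single solid region. Total boundary length (outer) = 69.00 mm.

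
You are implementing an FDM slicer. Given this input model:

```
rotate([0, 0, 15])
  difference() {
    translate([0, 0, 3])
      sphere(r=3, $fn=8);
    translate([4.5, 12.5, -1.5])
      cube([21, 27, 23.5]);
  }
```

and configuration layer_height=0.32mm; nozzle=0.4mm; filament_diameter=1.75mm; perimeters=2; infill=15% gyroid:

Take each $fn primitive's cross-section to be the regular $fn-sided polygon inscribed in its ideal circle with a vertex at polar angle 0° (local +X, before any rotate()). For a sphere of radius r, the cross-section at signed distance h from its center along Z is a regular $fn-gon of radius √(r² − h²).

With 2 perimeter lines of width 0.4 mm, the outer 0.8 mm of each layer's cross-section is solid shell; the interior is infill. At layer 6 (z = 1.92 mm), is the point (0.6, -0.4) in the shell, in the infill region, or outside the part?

infill

At z = 1.92 mm: the r=3 sphere contributes a regular 8-gon of circumradius √(3²−1.08²) = 2.799; the cube at (4.5, 12.5) is present — its section is the full 21×27 rectangle; Taking the first minus the rest: starting from the r=3 sphere, the 21×27 cube at (4.5, 12.5) misses the remaining region (no effect) — 1 connected region; (rotated 15° about Z; rotation is an isometry so areas/perimeters/island counts are preserved). Overall, the cross-section is a single solid region. Undo the 15° rotation: the query point maps to (0.476, -0.542) in the un-rotated model frame. The nearest boundary edge runs (1.98, -1.98)→(-0.00, -2.80); distance from the point to it = 1.90 mm. The point is inside the cross-section and 1.90 mm from the nearest boundary — more than the 0.8 mm shell width (2 × 0.4), so it's in the infill interior.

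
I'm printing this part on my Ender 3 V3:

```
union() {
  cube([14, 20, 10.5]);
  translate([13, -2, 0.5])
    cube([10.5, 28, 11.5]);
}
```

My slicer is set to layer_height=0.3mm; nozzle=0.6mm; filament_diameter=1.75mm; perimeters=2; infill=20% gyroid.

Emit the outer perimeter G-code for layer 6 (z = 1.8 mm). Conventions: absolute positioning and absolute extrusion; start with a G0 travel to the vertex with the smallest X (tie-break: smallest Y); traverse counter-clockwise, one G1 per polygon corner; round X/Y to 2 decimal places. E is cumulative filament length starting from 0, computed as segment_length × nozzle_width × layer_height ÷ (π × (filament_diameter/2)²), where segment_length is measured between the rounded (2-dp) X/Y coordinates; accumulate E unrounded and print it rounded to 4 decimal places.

At z = 1.8 mm: the cube is present — its section is the full 14×20 rectangle; the cube at (13, -2) is present — its section is the full 10.5×28 rectangle; Merging all regions: the regions partially overlap (shared area 20.00 mm²), so overlapping operands fuse into one piece — 1 connected region. The outline is a single polygon with 8 vertices. Extrusion per mm of travel: 0.6 × 0.3 / (π × 0.875²) = 0.074835. Accumulating E over each segment gives final E = 7.7080.

G0 X0.00 Y0.00 Z1.80
G1 X13.00 Y0.00 E0.9729
G1 X13.00 Y-2.00 E1.1225
G1 X23.50 Y-2.00 E1.9083
G1 X23.50 Y26.00 E4.0037
G1 X13.00 Y26.00 E4.7895
G1 X13.00 Y20.00 E5.2385
G1 X0.00 Y20.00 E6.2113
G1 X0.00 Y0.00 E7.7080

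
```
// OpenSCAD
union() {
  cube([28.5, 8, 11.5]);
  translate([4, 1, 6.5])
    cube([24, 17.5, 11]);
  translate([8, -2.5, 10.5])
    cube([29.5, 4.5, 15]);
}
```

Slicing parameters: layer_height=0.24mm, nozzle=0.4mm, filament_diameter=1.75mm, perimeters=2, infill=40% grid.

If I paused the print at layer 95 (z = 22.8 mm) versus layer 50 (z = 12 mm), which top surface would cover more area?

Layer 95 (z = 22.8): the cube is absent (z outside [0, 11.5]); the cube at (4, 1) is absent (z outside [6.5, 17.5]); the cube at (8, -2.5) (footprint 29.5×4.5) is included at this height (area 132.75 mm²); Merging all regions: only the 29.5×4.5 cube at (8, -2.5) is present, so the union is just that shape — area = 132.75 mm². So its area = 132.75 mm². Layer 50 (z = 12): the cube is not intersected at this z (z outside [0, 11.5]); the cube at (4, 1) (footprint 24×17.5) is included at this height (area 420.00 mm²); the 29.5×4.5 cube at (8, -2.5) contributes its full rectangle (area 132.75 mm²); Combining (union): the regions partially overlap — summed areas 552.75 mm² minus the doubly-counted overlap 20.00 mm² gives 532.75 mm² — area = 532.75 mm². So its area = 532.75 mm². Layer 50 is larger (532.75 vs 132.75 mm²).

layer 50 (z = 12 mm)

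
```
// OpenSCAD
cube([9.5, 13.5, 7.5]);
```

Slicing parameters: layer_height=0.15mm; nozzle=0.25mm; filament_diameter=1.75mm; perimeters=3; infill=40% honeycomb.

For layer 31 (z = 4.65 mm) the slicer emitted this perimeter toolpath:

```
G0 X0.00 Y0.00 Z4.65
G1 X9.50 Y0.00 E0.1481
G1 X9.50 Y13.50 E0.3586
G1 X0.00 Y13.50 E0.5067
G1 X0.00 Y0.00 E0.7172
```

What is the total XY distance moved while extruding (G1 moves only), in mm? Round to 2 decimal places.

Sum the Euclidean lengths of each G1 segment: total = 46.00 mm.

46.00 mm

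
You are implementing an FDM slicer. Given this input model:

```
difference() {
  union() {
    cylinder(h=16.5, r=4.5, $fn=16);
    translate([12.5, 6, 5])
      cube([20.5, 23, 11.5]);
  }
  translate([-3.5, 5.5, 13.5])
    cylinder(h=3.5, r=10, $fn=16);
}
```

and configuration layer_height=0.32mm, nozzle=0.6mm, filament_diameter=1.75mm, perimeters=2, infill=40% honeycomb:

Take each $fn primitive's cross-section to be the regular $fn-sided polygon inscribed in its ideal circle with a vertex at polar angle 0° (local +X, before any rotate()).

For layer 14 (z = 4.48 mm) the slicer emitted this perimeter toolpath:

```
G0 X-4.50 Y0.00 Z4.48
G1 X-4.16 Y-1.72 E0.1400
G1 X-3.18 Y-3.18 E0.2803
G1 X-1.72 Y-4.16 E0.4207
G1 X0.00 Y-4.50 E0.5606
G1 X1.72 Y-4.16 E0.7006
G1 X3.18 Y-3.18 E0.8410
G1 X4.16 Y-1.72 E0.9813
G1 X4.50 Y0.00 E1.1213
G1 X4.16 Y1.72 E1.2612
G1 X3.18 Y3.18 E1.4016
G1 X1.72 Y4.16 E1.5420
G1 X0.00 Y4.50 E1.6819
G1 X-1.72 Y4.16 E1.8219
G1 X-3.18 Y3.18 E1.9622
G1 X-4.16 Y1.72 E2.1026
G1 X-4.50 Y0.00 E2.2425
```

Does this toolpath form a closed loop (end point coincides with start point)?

yes

Start point (G0): (-4.50, 0.00). End point (last G1): the path returns to the start — closed.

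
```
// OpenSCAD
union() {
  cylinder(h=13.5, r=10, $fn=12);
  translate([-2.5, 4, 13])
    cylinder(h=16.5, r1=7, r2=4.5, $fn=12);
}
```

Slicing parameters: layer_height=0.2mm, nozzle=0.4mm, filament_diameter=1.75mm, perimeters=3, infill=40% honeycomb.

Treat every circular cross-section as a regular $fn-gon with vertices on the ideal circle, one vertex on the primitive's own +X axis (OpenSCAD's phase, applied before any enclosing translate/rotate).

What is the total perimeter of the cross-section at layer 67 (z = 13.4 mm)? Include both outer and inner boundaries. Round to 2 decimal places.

64.23 mm

At z = 13.4 mm: the cylinder: section is a regular 12-gon, circumradius r=10 (perimeter = 2·12·10.000·sin(180°/12) = 62.12 mm); the cone at (-2.5, 4) (r1=7→r2=4.5) has section circumradius 6.939 here — a regular 12-gon (perimeter = 2·12·6.939·sin(180°/12) = 43.11 mm); Merging all regions: the regions partially overlap (shared area 128.43 mm²), so the edge portions inside another operand are dropped and the merged outline is re-measured after clipping — boundary = 64.23 mm. Overall, the cross-section is a single solid region. Total boundary length (outer) = 64.23 mm.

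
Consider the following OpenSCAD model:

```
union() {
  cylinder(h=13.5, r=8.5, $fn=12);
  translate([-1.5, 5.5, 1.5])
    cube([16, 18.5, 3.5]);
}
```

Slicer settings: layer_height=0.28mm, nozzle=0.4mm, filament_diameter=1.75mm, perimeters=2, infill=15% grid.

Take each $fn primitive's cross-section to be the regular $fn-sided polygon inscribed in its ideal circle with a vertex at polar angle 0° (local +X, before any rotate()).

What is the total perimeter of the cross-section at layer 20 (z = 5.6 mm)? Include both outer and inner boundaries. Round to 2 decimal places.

52.80 mm

At z = 5.6 mm: the r=8.5 cylinder contributes a regular 12-gon of circumradius 8.5 (perimeter = 2·12·8.500·sin(180°/12) = 52.80 mm); the cube at (-1.5, 5.5) is not intersected at this z (z outside [1.5, 5]); Taking the union: only the r=8.5 cylinder is present, so the union is just that shape — boundary = 52.80 mm. Overall, the cross-section is a single solid region. Total boundary length (outer) = 52.80 mm.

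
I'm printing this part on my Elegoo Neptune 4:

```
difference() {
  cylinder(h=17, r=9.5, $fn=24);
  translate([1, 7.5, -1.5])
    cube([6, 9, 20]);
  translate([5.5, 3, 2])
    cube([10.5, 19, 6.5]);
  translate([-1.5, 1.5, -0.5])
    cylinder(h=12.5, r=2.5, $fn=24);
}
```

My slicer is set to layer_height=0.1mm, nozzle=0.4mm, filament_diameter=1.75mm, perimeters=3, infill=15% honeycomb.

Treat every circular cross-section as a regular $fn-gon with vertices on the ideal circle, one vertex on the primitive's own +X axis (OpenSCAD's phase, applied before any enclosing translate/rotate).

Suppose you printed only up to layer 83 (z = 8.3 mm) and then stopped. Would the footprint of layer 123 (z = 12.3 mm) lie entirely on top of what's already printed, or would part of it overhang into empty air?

Compare the two slices. At z = 8.3: the cylinder: section is a regular 24-gon, circumradius r=9.5 (area = (24/2)·9.500²·sin(360°/24) = 280.30 mm²); the cube at (1, 7.5) is present — its section is the full 6×9 rectangle (area 54.00 mm²); the 10.5×19 cube at (5.5, 3) contributes its full rectangle (area 199.50 mm²); the r=2.5 cylinder at (-1.5, 1.5) contributes a regular 24-gon of circumradius 2.5 (area = (24/2)·2.500²·sin(360°/24) = 19.41 mm²); Taking the first minus the rest: starting from the r=9.5 cylinder (280.30 mm²), the 6×9 cube at (1, 7.5) partially overlaps it — only the 5.68 mm² overlap (of its 54.00 mm²) is removed, clipping the outline; the 10.5×19 cube at (5.5, 3) partially overlaps it — only the 9.84 mm² overlap (of its 199.50 mm²) is removed, clipping the outline; the r=2.5 cylinder at (-1.5, 1.5) lies wholly inside it (removes its full 19.41 mm² and its 15.66 mm outline becomes a hole wall) — area = 245.36 mm². At z = 12.3: the r=9.5 cylinder contributes a regular 24-gon of circumradius 9.5 (area = (24/2)·9.500²·sin(360°/24) = 280.30 mm²); the 6×9 cube at (1, 7.5) contributes its full rectangle (area 54.00 mm²); the cube at (5.5, 3) does not reach this height (z outside [2, 8.5]); the cylinder at (-1.5, 1.5) is not intersected at this z (z outside [-0.5, 12]); Subtracting the remaining from the first: starting from the r=9.5 cylinder (280.30 mm²), the 6×9 cube at (1, 7.5) partially overlaps it — only the 5.68 mm² overlap (of its 54.00 mm²) is removed, clipping the outline — area = 274.62 mm². Checking containment: at z = 12.3 the cross-section extends beyond the z = 8.3 cross-section by about 29.25 mm².

part overhangs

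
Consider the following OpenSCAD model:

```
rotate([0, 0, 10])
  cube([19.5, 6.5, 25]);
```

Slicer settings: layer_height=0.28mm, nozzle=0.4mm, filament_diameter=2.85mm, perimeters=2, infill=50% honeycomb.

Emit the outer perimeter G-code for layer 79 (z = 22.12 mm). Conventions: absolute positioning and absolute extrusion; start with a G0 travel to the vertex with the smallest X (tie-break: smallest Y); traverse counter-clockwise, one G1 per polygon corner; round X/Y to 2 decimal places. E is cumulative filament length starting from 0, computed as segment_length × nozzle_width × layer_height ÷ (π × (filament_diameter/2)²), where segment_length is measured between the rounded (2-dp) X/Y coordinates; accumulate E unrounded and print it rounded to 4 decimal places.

At z = 22.12 mm: the cube (footprint 19.5×6.5) is included at this height; (rotated 10° about Z; rotation is an isometry so areas/perimeters/island counts are preserved). The outline is a single polygon with 4 vertices. Extrusion per mm of travel: 0.4 × 0.28 / (π × 1.425²) = 0.017557. Accumulating E over each segment gives final E = 0.9129.

G0 X-1.13 Y6.40 Z22.12
G1 X0.00 Y0.00 E0.1141
G1 X19.20 Y3.39 E0.4564
G1 X18.08 Y9.79 E0.5705
G1 X-1.13 Y6.40 E0.9129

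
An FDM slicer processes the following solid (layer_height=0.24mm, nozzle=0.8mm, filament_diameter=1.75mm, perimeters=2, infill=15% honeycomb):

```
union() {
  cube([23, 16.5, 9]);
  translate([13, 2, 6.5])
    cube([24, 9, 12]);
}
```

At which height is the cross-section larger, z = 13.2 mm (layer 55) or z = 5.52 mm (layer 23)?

layer 23 (z = 5.52 mm)

Layer 55 (z = 13.2): the cube is not intersected at this z (z outside [0, 9]); the 24×9 cube at (13, 2) contributes its full rectangle (area 216.00 mm²); Combining (union): only the 24×9 cube at (13, 2) is present, so the union is just that shape — area = 216.00 mm². So its area = 216.00 mm². Layer 23 (z = 5.52): the cube (footprint 23×16.5) is included at this height (area 379.50 mm²); the cube at (13, 2) does not reach this height (z outside [6.5, 18.5]); Combining (union): only the 23×16.5 cube is present, so the union is just that shape — area = 379.50 mm². So its area = 379.50 mm². Layer 23 is larger (379.50 vs 216.00 mm²).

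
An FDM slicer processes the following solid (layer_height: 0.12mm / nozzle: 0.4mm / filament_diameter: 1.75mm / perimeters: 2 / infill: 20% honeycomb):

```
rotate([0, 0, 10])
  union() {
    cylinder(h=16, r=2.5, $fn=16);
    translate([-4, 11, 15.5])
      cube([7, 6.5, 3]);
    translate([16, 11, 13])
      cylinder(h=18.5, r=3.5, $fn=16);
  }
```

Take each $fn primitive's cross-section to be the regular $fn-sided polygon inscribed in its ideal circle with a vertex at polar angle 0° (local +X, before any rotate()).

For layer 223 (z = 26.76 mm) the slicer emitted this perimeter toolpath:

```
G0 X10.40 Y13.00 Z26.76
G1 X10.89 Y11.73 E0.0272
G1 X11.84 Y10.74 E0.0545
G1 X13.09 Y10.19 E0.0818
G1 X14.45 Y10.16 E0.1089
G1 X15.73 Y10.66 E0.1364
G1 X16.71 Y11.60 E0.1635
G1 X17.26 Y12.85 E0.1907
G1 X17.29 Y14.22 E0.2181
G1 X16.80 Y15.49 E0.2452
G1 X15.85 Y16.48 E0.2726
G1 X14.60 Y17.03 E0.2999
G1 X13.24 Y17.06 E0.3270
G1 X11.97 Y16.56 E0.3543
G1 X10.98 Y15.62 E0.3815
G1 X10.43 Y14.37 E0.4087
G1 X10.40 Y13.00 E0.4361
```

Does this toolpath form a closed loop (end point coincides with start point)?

yes

Start point (G0): (10.40, 13.00). End point (last G1): the path returns to the start — closed.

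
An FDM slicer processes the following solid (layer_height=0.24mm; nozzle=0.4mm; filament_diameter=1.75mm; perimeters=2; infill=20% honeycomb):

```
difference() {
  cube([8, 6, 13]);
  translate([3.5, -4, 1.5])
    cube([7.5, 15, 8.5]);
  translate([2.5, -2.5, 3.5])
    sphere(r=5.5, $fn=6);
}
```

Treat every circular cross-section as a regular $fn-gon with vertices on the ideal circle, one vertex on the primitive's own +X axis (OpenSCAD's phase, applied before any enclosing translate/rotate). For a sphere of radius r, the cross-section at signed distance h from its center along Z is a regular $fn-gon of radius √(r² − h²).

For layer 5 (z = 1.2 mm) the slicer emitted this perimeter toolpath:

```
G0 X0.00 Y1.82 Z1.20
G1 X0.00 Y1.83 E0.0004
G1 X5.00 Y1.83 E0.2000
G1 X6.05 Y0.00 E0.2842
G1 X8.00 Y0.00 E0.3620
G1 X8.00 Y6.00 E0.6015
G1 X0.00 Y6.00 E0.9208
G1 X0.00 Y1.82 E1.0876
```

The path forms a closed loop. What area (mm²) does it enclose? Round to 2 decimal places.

Apply the shoelace formula to the sequence of (X, Y) vertices; enclosed area = 37.89 mm².

37.89 mm²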